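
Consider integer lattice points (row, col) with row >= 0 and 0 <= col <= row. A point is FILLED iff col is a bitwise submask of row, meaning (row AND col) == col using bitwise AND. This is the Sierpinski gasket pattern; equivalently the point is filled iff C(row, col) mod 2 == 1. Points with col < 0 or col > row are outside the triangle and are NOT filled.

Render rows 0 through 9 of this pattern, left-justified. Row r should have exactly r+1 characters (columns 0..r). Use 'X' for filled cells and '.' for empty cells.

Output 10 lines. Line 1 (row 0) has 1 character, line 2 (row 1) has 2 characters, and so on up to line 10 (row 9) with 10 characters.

r0=0: X
r1=1: XX
r2=10: X.X
r3=11: XXXX
r4=100: X...X
r5=101: XX..XX
r6=110: X.X.X.X
r7=111: XXXXXXXX
r8=1000: X.......X
r9=1001: XX......XX

Answer: X
XX
X.X
XXXX
X...X
XX..XX
X.X.X.X
XXXXXXXX
X.......X
XX......XX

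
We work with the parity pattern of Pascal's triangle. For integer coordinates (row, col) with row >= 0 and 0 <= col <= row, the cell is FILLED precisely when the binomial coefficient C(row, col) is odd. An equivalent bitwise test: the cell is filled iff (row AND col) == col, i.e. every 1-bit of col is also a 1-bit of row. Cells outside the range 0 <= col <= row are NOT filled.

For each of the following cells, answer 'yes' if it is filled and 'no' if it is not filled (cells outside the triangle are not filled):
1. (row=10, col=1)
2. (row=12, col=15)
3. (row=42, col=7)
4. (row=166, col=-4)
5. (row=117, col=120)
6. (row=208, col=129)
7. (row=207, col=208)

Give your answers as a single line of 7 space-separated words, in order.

Answer: no no no no no no no

Derivation:
(10,1): row=0b1010, col=0b1, row AND col = 0b0 = 0; 0 != 1 -> empty
(12,15): col outside [0, 12] -> not filled
(42,7): row=0b101010, col=0b111, row AND col = 0b10 = 2; 2 != 7 -> empty
(166,-4): col outside [0, 166] -> not filled
(117,120): col outside [0, 117] -> not filled
(208,129): row=0b11010000, col=0b10000001, row AND col = 0b10000000 = 128; 128 != 129 -> empty
(207,208): col outside [0, 207] -> not filled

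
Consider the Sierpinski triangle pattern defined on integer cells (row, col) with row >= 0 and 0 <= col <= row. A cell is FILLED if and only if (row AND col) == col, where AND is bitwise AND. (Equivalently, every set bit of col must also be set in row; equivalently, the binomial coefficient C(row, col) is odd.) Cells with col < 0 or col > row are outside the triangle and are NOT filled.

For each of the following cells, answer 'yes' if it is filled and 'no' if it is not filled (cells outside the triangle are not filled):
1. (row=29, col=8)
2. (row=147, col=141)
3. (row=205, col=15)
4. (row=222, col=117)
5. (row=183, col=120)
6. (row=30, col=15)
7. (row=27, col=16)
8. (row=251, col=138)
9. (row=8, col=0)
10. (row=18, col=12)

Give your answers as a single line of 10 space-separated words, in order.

(29,8): row=0b11101, col=0b1000, row AND col = 0b1000 = 8; 8 == 8 -> filled
(147,141): row=0b10010011, col=0b10001101, row AND col = 0b10000001 = 129; 129 != 141 -> empty
(205,15): row=0b11001101, col=0b1111, row AND col = 0b1101 = 13; 13 != 15 -> empty
(222,117): row=0b11011110, col=0b1110101, row AND col = 0b1010100 = 84; 84 != 117 -> empty
(183,120): row=0b10110111, col=0b1111000, row AND col = 0b110000 = 48; 48 != 120 -> empty
(30,15): row=0b11110, col=0b1111, row AND col = 0b1110 = 14; 14 != 15 -> empty
(27,16): row=0b11011, col=0b10000, row AND col = 0b10000 = 16; 16 == 16 -> filled
(251,138): row=0b11111011, col=0b10001010, row AND col = 0b10001010 = 138; 138 == 138 -> filled
(8,0): row=0b1000, col=0b0, row AND col = 0b0 = 0; 0 == 0 -> filled
(18,12): row=0b10010, col=0b1100, row AND col = 0b0 = 0; 0 != 12 -> empty

Answer: yes no no no no no yes yes yes no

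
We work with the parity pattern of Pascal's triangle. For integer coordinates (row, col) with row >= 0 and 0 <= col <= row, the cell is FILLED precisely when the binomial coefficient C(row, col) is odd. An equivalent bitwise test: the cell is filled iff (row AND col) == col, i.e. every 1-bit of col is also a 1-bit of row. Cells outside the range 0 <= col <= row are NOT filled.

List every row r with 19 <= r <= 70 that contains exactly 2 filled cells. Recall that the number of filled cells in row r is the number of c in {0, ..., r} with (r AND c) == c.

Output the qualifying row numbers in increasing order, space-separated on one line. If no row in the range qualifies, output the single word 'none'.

Row r has 2^popcount(r) filled cells, so we need popcount(r) = log2(2) = 1.
Scan r = 19..70 and keep those with exactly 1 one-bits:
r=19=10011 popcount=3 -> skip
r=20=10100 popcount=2 -> skip
r=21=10101 popcount=3 -> skip
r=22=10110 popcount=3 -> skip
r=23=10111 popcount=4 -> skip
r=24=11000 popcount=2 -> skip
r=25=11001 popcount=3 -> skip
r=26=11010 popcount=3 -> skip
r=27=11011 popcount=4 -> skip
r=28=11100 popcount=3 -> skip
r=29=11101 popcount=4 -> skip
r=30=11110 popcount=4 -> skip
r=31=11111 popcount=5 -> skip
r=32=100000 popcount=1 -> KEEP
r=33=100001 popcount=2 -> skip
r=34=100010 popcount=2 -> skip
r=35=100011 popcount=3 -> skip
r=36=100100 popcount=2 -> skip
r=37=100101 popcount=3 -> skip
r=38=100110 popcount=3 -> skip
r=39=100111 popcount=4 -> skip
r=40=101000 popcount=2 -> skip
r=41=101001 popcount=3 -> skip
r=42=101010 popcount=3 -> skip
r=43=101011 popcount=4 -> skip
r=44=101100 popcount=3 -> skip
r=45=101101 popcount=4 -> skip
r=46=101110 popcount=4 -> skip
r=47=101111 popcount=5 -> skip
r=48=110000 popcount=2 -> skip
r=49=110001 popcount=3 -> skip
r=50=110010 popcount=3 -> skip
r=51=110011 popcount=4 -> skip
r=52=110100 popcount=3 -> skip
r=53=110101 popcount=4 -> skip
r=54=110110 popcount=4 -> skip
r=55=110111 popcount=5 -> skip
r=56=111000 popcount=3 -> skip
r=57=111001 popcount=4 -> skip
r=58=111010 popcount=4 -> skip
r=59=111011 popcount=5 -> skip
r=60=111100 popcount=4 -> skip
r=61=111101 popcount=5 -> skip
r=62=111110 popcount=5 -> skip
r=63=111111 popcount=6 -> skip
r=64=1000000 popcount=1 -> KEEP
r=65=1000001 popcount=2 -> skip
r=66=1000010 popcount=2 -> skip
r=67=1000011 popcount=3 -> skip
r=68=1000100 popcount=2 -> skip
r=69=1000101 popcount=3 -> skip
r=70=1000110 popcount=3 -> skip
Kept rows: 32 64

Answer: 32 64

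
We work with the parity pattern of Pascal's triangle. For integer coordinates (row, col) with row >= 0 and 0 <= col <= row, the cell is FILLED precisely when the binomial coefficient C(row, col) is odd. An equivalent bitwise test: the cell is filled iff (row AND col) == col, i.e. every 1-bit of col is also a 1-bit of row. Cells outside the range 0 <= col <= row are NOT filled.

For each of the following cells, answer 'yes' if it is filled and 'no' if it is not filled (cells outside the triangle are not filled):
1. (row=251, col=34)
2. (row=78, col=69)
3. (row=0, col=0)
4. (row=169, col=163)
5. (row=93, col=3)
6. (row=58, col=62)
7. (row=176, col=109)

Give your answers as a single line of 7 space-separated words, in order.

(251,34): row=0b11111011, col=0b100010, row AND col = 0b100010 = 34; 34 == 34 -> filled
(78,69): row=0b1001110, col=0b1000101, row AND col = 0b1000100 = 68; 68 != 69 -> empty
(0,0): row=0b0, col=0b0, row AND col = 0b0 = 0; 0 == 0 -> filled
(169,163): row=0b10101001, col=0b10100011, row AND col = 0b10100001 = 161; 161 != 163 -> empty
(93,3): row=0b1011101, col=0b11, row AND col = 0b1 = 1; 1 != 3 -> empty
(58,62): col outside [0, 58] -> not filled
(176,109): row=0b10110000, col=0b1101101, row AND col = 0b100000 = 32; 32 != 109 -> empty

Answer: yes no yes no no no no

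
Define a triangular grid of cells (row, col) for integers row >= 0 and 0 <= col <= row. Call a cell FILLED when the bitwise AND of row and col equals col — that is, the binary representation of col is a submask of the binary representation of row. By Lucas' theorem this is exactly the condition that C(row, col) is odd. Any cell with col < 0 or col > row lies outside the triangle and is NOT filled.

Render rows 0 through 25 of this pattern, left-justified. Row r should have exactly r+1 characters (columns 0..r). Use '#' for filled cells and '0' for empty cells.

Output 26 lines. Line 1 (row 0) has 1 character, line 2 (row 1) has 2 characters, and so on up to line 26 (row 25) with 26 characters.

r0=0: #
r1=1: ##
r2=10: #0#
r3=11: ####
r4=100: #000#
r5=101: ##00##
r6=110: #0#0#0#
r7=111: ########
r8=1000: #0000000#
r9=1001: ##000000##
r10=1010: #0#00000#0#
r11=1011: ####0000####
r12=1100: #000#000#000#
r13=1101: ##00##00##00##
r14=1110: #0#0#0#0#0#0#0#
r15=1111: ################
r16=10000: #000000000000000#
r17=10001: ##00000000000000##
r18=10010: #0#0000000000000#0#
r19=10011: ####000000000000####
r20=10100: #000#00000000000#000#
r21=10101: ##00##0000000000##00##
r22=10110: #0#0#0#000000000#0#0#0#
r23=10111: ########00000000########
r24=11000: #0000000#0000000#0000000#
r25=11001: ##000000##000000##000000##

Answer: #
##
#0#
####
#000#
##00##
#0#0#0#
########
#0000000#
##000000##
#0#00000#0#
####0000####
#000#000#000#
##00##00##00##
#0#0#0#0#0#0#0#
################
#000000000000000#
##00000000000000##
#0#0000000000000#0#
####000000000000####
#000#00000000000#000#
##00##0000000000##00##
#0#0#0#000000000#0#0#0#
########00000000########
#0000000#0000000#0000000#
##000000##000000##000000##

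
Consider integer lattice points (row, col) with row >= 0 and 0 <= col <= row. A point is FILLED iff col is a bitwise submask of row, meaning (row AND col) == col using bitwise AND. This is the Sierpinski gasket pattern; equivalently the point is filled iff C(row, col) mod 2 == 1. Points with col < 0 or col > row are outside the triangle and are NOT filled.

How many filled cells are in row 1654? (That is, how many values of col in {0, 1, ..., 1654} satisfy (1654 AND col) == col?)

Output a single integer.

1654 in binary = 11001110110
popcount(1654) = number of 1-bits in 11001110110 = 7
A col c satisfies (1654 AND c) == c iff every set bit of c is also set in 1654; each of the 7 set bits of 1654 can independently be on or off in c.
count = 2^7 = 128

Answer: 128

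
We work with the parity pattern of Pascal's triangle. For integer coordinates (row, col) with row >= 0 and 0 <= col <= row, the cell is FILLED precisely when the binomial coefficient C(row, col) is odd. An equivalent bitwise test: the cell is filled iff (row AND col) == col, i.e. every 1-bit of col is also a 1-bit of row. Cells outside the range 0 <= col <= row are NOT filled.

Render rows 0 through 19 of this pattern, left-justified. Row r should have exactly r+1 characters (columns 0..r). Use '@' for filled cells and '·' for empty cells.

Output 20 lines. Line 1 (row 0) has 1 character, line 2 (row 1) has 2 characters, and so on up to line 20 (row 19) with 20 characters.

Answer: @
@@
@·@
@@@@
@···@
@@··@@
@·@·@·@
@@@@@@@@
@·······@
@@······@@
@·@·····@·@
@@@@····@@@@
@···@···@···@
@@··@@··@@··@@
@·@·@·@·@·@·@·@
@@@@@@@@@@@@@@@@
@···············@
@@··············@@
@·@·············@·@
@@@@············@@@@

Derivation:
r0=0: @
r1=1: @@
r2=10: @·@
r3=11: @@@@
r4=100: @···@
r5=101: @@··@@
r6=110: @·@·@·@
r7=111: @@@@@@@@
r8=1000: @·······@
r9=1001: @@······@@
r10=1010: @·@·····@·@
r11=1011: @@@@····@@@@
r12=1100: @···@···@···@
r13=1101: @@··@@··@@··@@
r14=1110: @·@·@·@·@·@·@·@
r15=1111: @@@@@@@@@@@@@@@@
r16=10000: @···············@
r17=10001: @@··············@@
r18=10010: @·@·············@·@
r19=10011: @@@@············@@@@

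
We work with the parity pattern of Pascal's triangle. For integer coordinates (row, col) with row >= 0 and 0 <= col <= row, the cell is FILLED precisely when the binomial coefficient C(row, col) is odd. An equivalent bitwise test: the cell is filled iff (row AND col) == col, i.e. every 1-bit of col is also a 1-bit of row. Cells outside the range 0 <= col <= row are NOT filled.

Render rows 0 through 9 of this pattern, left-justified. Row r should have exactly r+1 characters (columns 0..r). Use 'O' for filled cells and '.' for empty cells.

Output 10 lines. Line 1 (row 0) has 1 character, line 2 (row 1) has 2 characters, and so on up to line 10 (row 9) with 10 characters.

Answer: O
OO
O.O
OOOO
O...O
OO..OO
O.O.O.O
OOOOOOOO
O.......O
OO......OO

Derivation:
r0=0: O
r1=1: OO
r2=10: O.O
r3=11: OOOO
r4=100: O...O
r5=101: OO..OO
r6=110: O.O.O.O
r7=111: OOOOOOOO
r8=1000: O.......O
r9=1001: OO......OO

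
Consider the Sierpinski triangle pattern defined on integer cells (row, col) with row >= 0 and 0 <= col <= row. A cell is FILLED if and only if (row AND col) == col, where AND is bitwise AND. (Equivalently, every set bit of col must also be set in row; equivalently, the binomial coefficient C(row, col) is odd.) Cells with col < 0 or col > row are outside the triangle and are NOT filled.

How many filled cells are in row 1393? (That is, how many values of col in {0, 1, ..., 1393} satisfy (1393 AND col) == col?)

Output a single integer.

1393 in binary = 10101110001
popcount(1393) = number of 1-bits in 10101110001 = 6
A col c satisfies (1393 AND c) == c iff every set bit of c is also set in 1393; each of the 6 set bits of 1393 can independently be on or off in c.
count = 2^6 = 64

Answer: 64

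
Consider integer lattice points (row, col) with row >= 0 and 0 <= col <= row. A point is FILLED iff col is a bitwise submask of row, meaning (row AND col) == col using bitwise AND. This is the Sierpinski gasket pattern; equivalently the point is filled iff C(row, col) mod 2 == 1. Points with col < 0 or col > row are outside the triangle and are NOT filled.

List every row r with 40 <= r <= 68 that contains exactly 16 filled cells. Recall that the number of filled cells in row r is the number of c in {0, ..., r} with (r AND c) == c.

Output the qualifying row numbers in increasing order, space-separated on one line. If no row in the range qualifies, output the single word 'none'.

Answer: 43 45 46 51 53 54 57 58 60

Derivation:
Row r has 2^popcount(r) filled cells, so we need popcount(r) = log2(16) = 4.
Scan r = 40..68 and keep those with exactly 4 one-bits:
r=40=101000 popcount=2 -> skip
r=41=101001 popcount=3 -> skip
r=42=101010 popcount=3 -> skip
r=43=101011 popcount=4 -> KEEP
r=44=101100 popcount=3 -> skip
r=45=101101 popcount=4 -> KEEP
r=46=101110 popcount=4 -> KEEP
r=47=101111 popcount=5 -> skip
r=48=110000 popcount=2 -> skip
r=49=110001 popcount=3 -> skip
r=50=110010 popcount=3 -> skip
r=51=110011 popcount=4 -> KEEP
r=52=110100 popcount=3 -> skip
r=53=110101 popcount=4 -> KEEP
r=54=110110 popcount=4 -> KEEP
r=55=110111 popcount=5 -> skip
r=56=111000 popcount=3 -> skip
r=57=111001 popcount=4 -> KEEP
r=58=111010 popcount=4 -> KEEP
r=59=111011 popcount=5 -> skip
r=60=111100 popcount=4 -> KEEP
r=61=111101 popcount=5 -> skip
r=62=111110 popcount=5 -> skip
r=63=111111 popcount=6 -> skip
r=64=1000000 popcount=1 -> skip
r=65=1000001 popcount=2 -> skip
r=66=1000010 popcount=2 -> skip
r=67=1000011 popcount=3 -> skip
r=68=1000100 popcount=2 -> skip
Kept rows: 43 45 46 51 53 54 57 58 60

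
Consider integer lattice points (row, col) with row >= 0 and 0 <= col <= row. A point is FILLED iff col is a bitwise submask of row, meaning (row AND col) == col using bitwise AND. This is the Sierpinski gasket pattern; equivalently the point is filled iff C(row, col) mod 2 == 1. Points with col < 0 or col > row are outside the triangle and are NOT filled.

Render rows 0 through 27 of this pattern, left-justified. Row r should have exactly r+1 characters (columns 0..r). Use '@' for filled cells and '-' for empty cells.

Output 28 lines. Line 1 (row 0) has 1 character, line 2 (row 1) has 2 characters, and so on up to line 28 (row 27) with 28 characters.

Answer: @
@@
@-@
@@@@
@---@
@@--@@
@-@-@-@
@@@@@@@@
@-------@
@@------@@
@-@-----@-@
@@@@----@@@@
@---@---@---@
@@--@@--@@--@@
@-@-@-@-@-@-@-@
@@@@@@@@@@@@@@@@
@---------------@
@@--------------@@
@-@-------------@-@
@@@@------------@@@@
@---@-----------@---@
@@--@@----------@@--@@
@-@-@-@---------@-@-@-@
@@@@@@@@--------@@@@@@@@
@-------@-------@-------@
@@------@@------@@------@@
@-@-----@-@-----@-@-----@-@
@@@@----@@@@----@@@@----@@@@

Derivation:
r0=0: @
r1=1: @@
r2=10: @-@
r3=11: @@@@
r4=100: @---@
r5=101: @@--@@
r6=110: @-@-@-@
r7=111: @@@@@@@@
r8=1000: @-------@
r9=1001: @@------@@
r10=1010: @-@-----@-@
r11=1011: @@@@----@@@@
r12=1100: @---@---@---@
r13=1101: @@--@@--@@--@@
r14=1110: @-@-@-@-@-@-@-@
r15=1111: @@@@@@@@@@@@@@@@
r16=10000: @---------------@
r17=10001: @@--------------@@
r18=10010: @-@-------------@-@
r19=10011: @@@@------------@@@@
r20=10100: @---@-----------@---@
r21=10101: @@--@@----------@@--@@
r22=10110: @-@-@-@---------@-@-@-@
r23=10111: @@@@@@@@--------@@@@@@@@
r24=11000: @-------@-------@-------@
r25=11001: @@------@@------@@------@@
r26=11010: @-@-----@-@-----@-@-----@-@
r27=11011: @@@@----@@@@----@@@@----@@@@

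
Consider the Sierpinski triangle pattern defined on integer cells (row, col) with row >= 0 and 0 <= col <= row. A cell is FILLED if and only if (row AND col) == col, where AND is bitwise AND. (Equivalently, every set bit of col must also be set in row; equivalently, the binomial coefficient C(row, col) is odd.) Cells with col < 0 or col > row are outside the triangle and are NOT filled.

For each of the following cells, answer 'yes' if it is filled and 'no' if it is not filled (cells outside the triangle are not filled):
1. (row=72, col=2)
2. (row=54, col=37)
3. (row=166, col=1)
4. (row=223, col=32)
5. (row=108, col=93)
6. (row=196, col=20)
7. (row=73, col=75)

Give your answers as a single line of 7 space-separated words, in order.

(72,2): row=0b1001000, col=0b10, row AND col = 0b0 = 0; 0 != 2 -> empty
(54,37): row=0b110110, col=0b100101, row AND col = 0b100100 = 36; 36 != 37 -> empty
(166,1): row=0b10100110, col=0b1, row AND col = 0b0 = 0; 0 != 1 -> empty
(223,32): row=0b11011111, col=0b100000, row AND col = 0b0 = 0; 0 != 32 -> empty
(108,93): row=0b1101100, col=0b1011101, row AND col = 0b1001100 = 76; 76 != 93 -> empty
(196,20): row=0b11000100, col=0b10100, row AND col = 0b100 = 4; 4 != 20 -> empty
(73,75): col outside [0, 73] -> not filled

Answer: no no no no no no no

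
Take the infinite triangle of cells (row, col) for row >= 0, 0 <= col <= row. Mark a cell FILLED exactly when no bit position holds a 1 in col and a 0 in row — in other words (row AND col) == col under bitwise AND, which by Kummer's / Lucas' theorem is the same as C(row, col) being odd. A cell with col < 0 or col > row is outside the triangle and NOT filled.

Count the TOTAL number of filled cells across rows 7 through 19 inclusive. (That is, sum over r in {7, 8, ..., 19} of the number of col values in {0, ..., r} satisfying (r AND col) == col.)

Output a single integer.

Answer: 80

Derivation:
r7=111 pc3: +8 =8
r8=1000 pc1: +2 =10
r9=1001 pc2: +4 =14
r10=1010 pc2: +4 =18
r11=1011 pc3: +8 =26
r12=1100 pc2: +4 =30
r13=1101 pc3: +8 =38
r14=1110 pc3: +8 =46
r15=1111 pc4: +16 =62
r16=10000 pc1: +2 =64
r17=10001 pc2: +4 =68
r18=10010 pc2: +4 =72
r19=10011 pc3: +8 =80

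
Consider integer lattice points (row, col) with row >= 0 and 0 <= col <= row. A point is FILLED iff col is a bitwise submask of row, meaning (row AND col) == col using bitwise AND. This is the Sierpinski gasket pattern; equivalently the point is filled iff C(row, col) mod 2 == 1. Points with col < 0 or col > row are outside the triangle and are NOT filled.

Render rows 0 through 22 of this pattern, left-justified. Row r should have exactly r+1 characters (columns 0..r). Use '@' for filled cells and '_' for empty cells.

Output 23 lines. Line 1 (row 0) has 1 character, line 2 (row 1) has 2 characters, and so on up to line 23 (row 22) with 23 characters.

Answer: @
@@
@_@
@@@@
@___@
@@__@@
@_@_@_@
@@@@@@@@
@_______@
@@______@@
@_@_____@_@
@@@@____@@@@
@___@___@___@
@@__@@__@@__@@
@_@_@_@_@_@_@_@
@@@@@@@@@@@@@@@@
@_______________@
@@______________@@
@_@_____________@_@
@@@@____________@@@@
@___@___________@___@
@@__@@__________@@__@@
@_@_@_@_________@_@_@_@

Derivation:
r0=0: @
r1=1: @@
r2=10: @_@
r3=11: @@@@
r4=100: @___@
r5=101: @@__@@
r6=110: @_@_@_@
r7=111: @@@@@@@@
r8=1000: @_______@
r9=1001: @@______@@
r10=1010: @_@_____@_@
r11=1011: @@@@____@@@@
r12=1100: @___@___@___@
r13=1101: @@__@@__@@__@@
r14=1110: @_@_@_@_@_@_@_@
r15=1111: @@@@@@@@@@@@@@@@
r16=10000: @_______________@
r17=10001: @@______________@@
r18=10010: @_@_____________@_@
r19=10011: @@@@____________@@@@
r20=10100: @___@___________@___@
r21=10101: @@__@@__________@@__@@
r22=10110: @_@_@_@_________@_@_@_@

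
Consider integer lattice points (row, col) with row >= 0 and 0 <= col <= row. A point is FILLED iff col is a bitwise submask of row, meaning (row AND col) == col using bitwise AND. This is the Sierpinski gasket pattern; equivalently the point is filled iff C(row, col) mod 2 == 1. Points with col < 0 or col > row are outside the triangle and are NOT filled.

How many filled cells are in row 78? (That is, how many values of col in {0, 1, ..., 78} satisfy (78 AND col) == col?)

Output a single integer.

78 in binary = 1001110
popcount(78) = number of 1-bits in 1001110 = 4
A col c satisfies (78 AND c) == c iff every set bit of c is also set in 78; each of the 4 set bits of 78 can independently be on or off in c.
count = 2^4 = 16

Answer: 16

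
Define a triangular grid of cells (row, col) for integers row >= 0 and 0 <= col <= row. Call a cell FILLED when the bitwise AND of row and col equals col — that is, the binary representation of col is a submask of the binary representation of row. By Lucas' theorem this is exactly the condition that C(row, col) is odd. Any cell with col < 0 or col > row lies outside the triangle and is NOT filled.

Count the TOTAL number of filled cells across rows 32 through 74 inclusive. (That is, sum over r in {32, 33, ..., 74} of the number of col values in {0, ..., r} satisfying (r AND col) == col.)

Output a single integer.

Answer: 560

Derivation:
r32=100000 pc1: +2 =2
r33=100001 pc2: +4 =6
r34=100010 pc2: +4 =10
r35=100011 pc3: +8 =18
r36=100100 pc2: +4 =22
r37=100101 pc3: +8 =30
r38=100110 pc3: +8 =38
r39=100111 pc4: +16 =54
r40=101000 pc2: +4 =58
r41=101001 pc3: +8 =66
r42=101010 pc3: +8 =74
r43=101011 pc4: +16 =90
r44=101100 pc3: +8 =98
r45=101101 pc4: +16 =114
r46=101110 pc4: +16 =130
r47=101111 pc5: +32 =162
r48=110000 pc2: +4 =166
r49=110001 pc3: +8 =174
r50=110010 pc3: +8 =182
r51=110011 pc4: +16 =198
r52=110100 pc3: +8 =206
r53=110101 pc4: +16 =222
r54=110110 pc4: +16 =238
r55=110111 pc5: +32 =270
r56=111000 pc3: +8 =278
r57=111001 pc4: +16 =294
r58=111010 pc4: +16 =310
r59=111011 pc5: +32 =342
r60=111100 pc4: +16 =358
r61=111101 pc5: +32 =390
r62=111110 pc5: +32 =422
r63=111111 pc6: +64 =486
r64=1000000 pc1: +2 =488
r65=1000001 pc2: +4 =492
r66=1000010 pc2: +4 =496
r67=1000011 pc3: +8 =504
r68=1000100 pc2: +4 =508
r69=1000101 pc3: +8 =516
r70=1000110 pc3: +8 =524
r71=1000111 pc4: +16 =540
r72=1001000 pc2: +4 =544
r73=1001001 pc3: +8 =552
r74=1001010 pc3: +8 =560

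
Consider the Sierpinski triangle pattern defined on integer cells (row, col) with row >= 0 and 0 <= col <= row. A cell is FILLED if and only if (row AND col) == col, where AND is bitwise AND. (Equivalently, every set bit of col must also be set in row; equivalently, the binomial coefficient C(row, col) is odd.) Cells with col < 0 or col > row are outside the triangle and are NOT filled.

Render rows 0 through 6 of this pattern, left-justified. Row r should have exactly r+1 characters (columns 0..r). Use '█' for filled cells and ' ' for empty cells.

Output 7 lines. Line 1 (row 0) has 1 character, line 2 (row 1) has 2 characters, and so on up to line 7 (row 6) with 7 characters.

Answer: █
██
█ █
████
█   █
██  ██
█ █ █ █

Derivation:
r0=0: █
r1=1: ██
r2=10: █ █
r3=11: ████
r4=100: █   █
r5=101: ██  ██
r6=110: █ █ █ █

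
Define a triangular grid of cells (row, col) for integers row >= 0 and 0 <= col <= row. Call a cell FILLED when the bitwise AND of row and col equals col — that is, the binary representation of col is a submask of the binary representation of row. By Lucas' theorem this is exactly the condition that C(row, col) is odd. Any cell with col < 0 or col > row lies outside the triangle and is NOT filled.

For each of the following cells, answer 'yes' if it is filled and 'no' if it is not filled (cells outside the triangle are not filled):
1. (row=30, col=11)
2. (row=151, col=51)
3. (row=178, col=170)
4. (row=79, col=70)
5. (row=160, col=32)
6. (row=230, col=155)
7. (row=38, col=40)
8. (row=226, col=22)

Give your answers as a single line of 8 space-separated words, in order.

(30,11): row=0b11110, col=0b1011, row AND col = 0b1010 = 10; 10 != 11 -> empty
(151,51): row=0b10010111, col=0b110011, row AND col = 0b10011 = 19; 19 != 51 -> empty
(178,170): row=0b10110010, col=0b10101010, row AND col = 0b10100010 = 162; 162 != 170 -> empty
(79,70): row=0b1001111, col=0b1000110, row AND col = 0b1000110 = 70; 70 == 70 -> filled
(160,32): row=0b10100000, col=0b100000, row AND col = 0b100000 = 32; 32 == 32 -> filled
(230,155): row=0b11100110, col=0b10011011, row AND col = 0b10000010 = 130; 130 != 155 -> empty
(38,40): col outside [0, 38] -> not filled
(226,22): row=0b11100010, col=0b10110, row AND col = 0b10 = 2; 2 != 22 -> empty

Answer: no no no yes yes no no no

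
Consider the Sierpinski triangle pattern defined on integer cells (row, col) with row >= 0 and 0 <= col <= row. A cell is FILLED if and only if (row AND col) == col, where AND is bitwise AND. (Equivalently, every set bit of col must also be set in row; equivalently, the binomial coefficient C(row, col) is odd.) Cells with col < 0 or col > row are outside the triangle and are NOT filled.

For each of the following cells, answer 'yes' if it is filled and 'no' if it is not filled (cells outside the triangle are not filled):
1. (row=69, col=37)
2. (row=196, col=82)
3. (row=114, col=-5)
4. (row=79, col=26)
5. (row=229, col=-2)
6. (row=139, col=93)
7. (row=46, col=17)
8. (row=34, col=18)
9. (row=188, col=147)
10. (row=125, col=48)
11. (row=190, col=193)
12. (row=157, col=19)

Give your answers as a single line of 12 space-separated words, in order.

Answer: no no no no no no no no no yes no no

Derivation:
(69,37): row=0b1000101, col=0b100101, row AND col = 0b101 = 5; 5 != 37 -> empty
(196,82): row=0b11000100, col=0b1010010, row AND col = 0b1000000 = 64; 64 != 82 -> empty
(114,-5): col outside [0, 114] -> not filled
(79,26): row=0b1001111, col=0b11010, row AND col = 0b1010 = 10; 10 != 26 -> empty
(229,-2): col outside [0, 229] -> not filled
(139,93): row=0b10001011, col=0b1011101, row AND col = 0b1001 = 9; 9 != 93 -> empty
(46,17): row=0b101110, col=0b10001, row AND col = 0b0 = 0; 0 != 17 -> empty
(34,18): row=0b100010, col=0b10010, row AND col = 0b10 = 2; 2 != 18 -> empty
(188,147): row=0b10111100, col=0b10010011, row AND col = 0b10010000 = 144; 144 != 147 -> empty
(125,48): row=0b1111101, col=0b110000, row AND col = 0b110000 = 48; 48 == 48 -> filled
(190,193): col outside [0, 190] -> not filled
(157,19): row=0b10011101, col=0b10011, row AND col = 0b10001 = 17; 17 != 19 -> empty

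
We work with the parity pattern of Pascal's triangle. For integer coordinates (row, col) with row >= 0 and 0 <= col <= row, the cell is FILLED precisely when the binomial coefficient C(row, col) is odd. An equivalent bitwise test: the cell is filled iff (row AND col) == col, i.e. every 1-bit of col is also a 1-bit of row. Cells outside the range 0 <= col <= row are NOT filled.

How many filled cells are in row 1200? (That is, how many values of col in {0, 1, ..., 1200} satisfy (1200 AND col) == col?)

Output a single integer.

Answer: 16

Derivation:
1200 in binary = 10010110000
popcount(1200) = number of 1-bits in 10010110000 = 4
A col c satisfies (1200 AND c) == c iff every set bit of c is also set in 1200; each of the 4 set bits of 1200 can independently be on or off in c.
count = 2^4 = 16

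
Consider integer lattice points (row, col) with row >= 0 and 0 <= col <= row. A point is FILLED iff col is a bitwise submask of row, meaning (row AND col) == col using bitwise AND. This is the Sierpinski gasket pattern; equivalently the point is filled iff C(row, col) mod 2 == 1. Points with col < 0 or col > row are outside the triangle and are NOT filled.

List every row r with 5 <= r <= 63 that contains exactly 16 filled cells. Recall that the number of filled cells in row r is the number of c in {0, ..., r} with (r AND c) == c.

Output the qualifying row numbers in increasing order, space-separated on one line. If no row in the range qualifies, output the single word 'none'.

Answer: 15 23 27 29 30 39 43 45 46 51 53 54 57 58 60

Derivation:
Row r has 2^popcount(r) filled cells, so we need popcount(r) = log2(16) = 4.
Scan r = 5..63 and keep those with exactly 4 one-bits:
r=5=101 popcount=2 -> skip
r=6=110 popcount=2 -> skip
r=7=111 popcount=3 -> skip
r=8=1000 popcount=1 -> skip
r=9=1001 popcount=2 -> skip
r=10=1010 popcount=2 -> skip
r=11=1011 popcount=3 -> skip
r=12=1100 popcount=2 -> skip
r=13=1101 popcount=3 -> skip
r=14=1110 popcount=3 -> skip
r=15=1111 popcount=4 -> KEEP
r=16=10000 popcount=1 -> skip
r=17=10001 popcount=2 -> skip
r=18=10010 popcount=2 -> skip
r=19=10011 popcount=3 -> skip
r=20=10100 popcount=2 -> skip
r=21=10101 popcount=3 -> skip
r=22=10110 popcount=3 -> skip
r=23=10111 popcount=4 -> KEEP
r=24=11000 popcount=2 -> skip
r=25=11001 popcount=3 -> skip
r=26=11010 popcount=3 -> skip
r=27=11011 popcount=4 -> KEEP
r=28=11100 popcount=3 -> skip
r=29=11101 popcount=4 -> KEEP
r=30=11110 popcount=4 -> KEEP
r=31=11111 popcount=5 -> skip
r=32=100000 popcount=1 -> skip
r=33=100001 popcount=2 -> skip
r=34=100010 popcount=2 -> skip
r=35=100011 popcount=3 -> skip
r=36=100100 popcount=2 -> skip
r=37=100101 popcount=3 -> skip
r=38=100110 popcount=3 -> skip
r=39=100111 popcount=4 -> KEEP
r=40=101000 popcount=2 -> skip
r=41=101001 popcount=3 -> skip
r=42=101010 popcount=3 -> skip
r=43=101011 popcount=4 -> KEEP
r=44=101100 popcount=3 -> skip
r=45=101101 popcount=4 -> KEEP
r=46=101110 popcount=4 -> KEEP
r=47=101111 popcount=5 -> skip
r=48=110000 popcount=2 -> skip
r=49=110001 popcount=3 -> skip
r=50=110010 popcount=3 -> skip
r=51=110011 popcount=4 -> KEEP
r=52=110100 popcount=3 -> skip
r=53=110101 popcount=4 -> KEEP
r=54=110110 popcount=4 -> KEEP
r=55=110111 popcount=5 -> skip
r=56=111000 popcount=3 -> skip
r=57=111001 popcount=4 -> KEEP
r=58=111010 popcount=4 -> KEEP
r=59=111011 popcount=5 -> skip
r=60=111100 popcount=4 -> KEEP
r=61=111101 popcount=5 -> skip
r=62=111110 popcount=5 -> skip
r=63=111111 popcount=6 -> skip
Kept rows: 15 23 27 29 30 39 43 45 46 51 53 54 57 58 60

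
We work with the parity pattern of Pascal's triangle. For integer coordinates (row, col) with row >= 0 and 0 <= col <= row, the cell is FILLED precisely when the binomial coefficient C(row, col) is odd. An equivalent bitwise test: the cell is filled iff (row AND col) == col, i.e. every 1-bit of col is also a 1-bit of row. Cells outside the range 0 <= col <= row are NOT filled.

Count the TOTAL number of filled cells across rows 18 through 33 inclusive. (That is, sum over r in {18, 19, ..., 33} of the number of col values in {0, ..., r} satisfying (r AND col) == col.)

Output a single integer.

Answer: 162

Derivation:
r18=10010 pc2: +4 =4
r19=10011 pc3: +8 =12
r20=10100 pc2: +4 =16
r21=10101 pc3: +8 =24
r22=10110 pc3: +8 =32
r23=10111 pc4: +16 =48
r24=11000 pc2: +4 =52
r25=11001 pc3: +8 =60
r26=11010 pc3: +8 =68
r27=11011 pc4: +16 =84
r28=11100 pc3: +8 =92
r29=11101 pc4: +16 =108
r30=11110 pc4: +16 =124
r31=11111 pc5: +32 =156
r32=100000 pc1: +2 =158
r33=100001 pc2: +4 =162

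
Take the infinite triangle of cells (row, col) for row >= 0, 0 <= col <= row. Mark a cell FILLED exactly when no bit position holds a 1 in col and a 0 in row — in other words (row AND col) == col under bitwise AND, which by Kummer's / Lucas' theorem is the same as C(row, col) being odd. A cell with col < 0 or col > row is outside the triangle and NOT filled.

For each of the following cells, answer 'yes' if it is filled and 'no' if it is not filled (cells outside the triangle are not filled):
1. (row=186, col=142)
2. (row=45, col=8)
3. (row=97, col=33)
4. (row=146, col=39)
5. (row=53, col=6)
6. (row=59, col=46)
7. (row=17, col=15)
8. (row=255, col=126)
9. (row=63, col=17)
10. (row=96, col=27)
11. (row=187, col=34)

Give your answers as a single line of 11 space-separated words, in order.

Answer: no yes yes no no no no yes yes no yes

Derivation:
(186,142): row=0b10111010, col=0b10001110, row AND col = 0b10001010 = 138; 138 != 142 -> empty
(45,8): row=0b101101, col=0b1000, row AND col = 0b1000 = 8; 8 == 8 -> filled
(97,33): row=0b1100001, col=0b100001, row AND col = 0b100001 = 33; 33 == 33 -> filled
(146,39): row=0b10010010, col=0b100111, row AND col = 0b10 = 2; 2 != 39 -> empty
(53,6): row=0b110101, col=0b110, row AND col = 0b100 = 4; 4 != 6 -> empty
(59,46): row=0b111011, col=0b101110, row AND col = 0b101010 = 42; 42 != 46 -> empty
(17,15): row=0b10001, col=0b1111, row AND col = 0b1 = 1; 1 != 15 -> empty
(255,126): row=0b11111111, col=0b1111110, row AND col = 0b1111110 = 126; 126 == 126 -> filled
(63,17): row=0b111111, col=0b10001, row AND col = 0b10001 = 17; 17 == 17 -> filled
(96,27): row=0b1100000, col=0b11011, row AND col = 0b0 = 0; 0 != 27 -> empty
(187,34): row=0b10111011, col=0b100010, row AND col = 0b100010 = 34; 34 == 34 -> filled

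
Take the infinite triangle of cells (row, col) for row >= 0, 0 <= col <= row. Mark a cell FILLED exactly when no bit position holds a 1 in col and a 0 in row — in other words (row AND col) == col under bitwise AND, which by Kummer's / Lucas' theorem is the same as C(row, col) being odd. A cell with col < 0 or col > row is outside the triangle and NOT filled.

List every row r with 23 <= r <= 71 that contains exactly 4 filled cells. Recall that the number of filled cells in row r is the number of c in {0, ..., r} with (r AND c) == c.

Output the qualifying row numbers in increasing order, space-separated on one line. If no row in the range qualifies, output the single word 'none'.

Row r has 2^popcount(r) filled cells, so we need popcount(r) = log2(4) = 2.
Scan r = 23..71 and keep those with exactly 2 one-bits:
r=23=10111 popcount=4 -> skip
r=24=11000 popcount=2 -> KEEP
r=25=11001 popcount=3 -> skip
r=26=11010 popcount=3 -> skip
r=27=11011 popcount=4 -> skip
r=28=11100 popcount=3 -> skip
r=29=11101 popcount=4 -> skip
r=30=11110 popcount=4 -> skip
r=31=11111 popcount=5 -> skip
r=32=100000 popcount=1 -> skip
r=33=100001 popcount=2 -> KEEP
r=34=100010 popcount=2 -> KEEP
r=35=100011 popcount=3 -> skip
r=36=100100 popcount=2 -> KEEP
r=37=100101 popcount=3 -> skip
r=38=100110 popcount=3 -> skip
r=39=100111 popcount=4 -> skip
r=40=101000 popcount=2 -> KEEP
r=41=101001 popcount=3 -> skip
r=42=101010 popcount=3 -> skip
r=43=101011 popcount=4 -> skip
r=44=101100 popcount=3 -> skip
r=45=101101 popcount=4 -> skip
r=46=101110 popcount=4 -> skip
r=47=101111 popcount=5 -> skip
r=48=110000 popcount=2 -> KEEP
r=49=110001 popcount=3 -> skip
r=50=110010 popcount=3 -> skip
r=51=110011 popcount=4 -> skip
r=52=110100 popcount=3 -> skip
r=53=110101 popcount=4 -> skip
r=54=110110 popcount=4 -> skip
r=55=110111 popcount=5 -> skip
r=56=111000 popcount=3 -> skip
r=57=111001 popcount=4 -> skip
r=58=111010 popcount=4 -> skip
r=59=111011 popcount=5 -> skip
r=60=111100 popcount=4 -> skip
r=61=111101 popcount=5 -> skip
r=62=111110 popcount=5 -> skip
r=63=111111 popcount=6 -> skip
r=64=1000000 popcount=1 -> skip
r=65=1000001 popcount=2 -> KEEP
r=66=1000010 popcount=2 -> KEEP
r=67=1000011 popcount=3 -> skip
r=68=1000100 popcount=2 -> KEEP
r=69=1000101 popcount=3 -> skip
r=70=1000110 popcount=3 -> skip
r=71=1000111 popcount=4 -> skip
Kept rows: 24 33 34 36 40 48 65 66 68

Answer: 24 33 34 36 40 48 65 66 68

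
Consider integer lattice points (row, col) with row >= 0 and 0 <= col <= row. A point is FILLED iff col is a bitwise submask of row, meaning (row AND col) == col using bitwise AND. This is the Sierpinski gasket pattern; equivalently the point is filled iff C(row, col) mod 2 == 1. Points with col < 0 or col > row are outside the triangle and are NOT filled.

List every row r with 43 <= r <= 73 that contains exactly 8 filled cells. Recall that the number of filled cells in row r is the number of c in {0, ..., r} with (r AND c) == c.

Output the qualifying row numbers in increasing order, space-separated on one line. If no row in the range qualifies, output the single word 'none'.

Answer: 44 49 50 52 56 67 69 70 73

Derivation:
Row r has 2^popcount(r) filled cells, so we need popcount(r) = log2(8) = 3.
Scan r = 43..73 and keep those with exactly 3 one-bits:
r=43=101011 popcount=4 -> skip
r=44=101100 popcount=3 -> KEEP
r=45=101101 popcount=4 -> skip
r=46=101110 popcount=4 -> skip
r=47=101111 popcount=5 -> skip
r=48=110000 popcount=2 -> skip
r=49=110001 popcount=3 -> KEEP
r=50=110010 popcount=3 -> KEEP
r=51=110011 popcount=4 -> skip
r=52=110100 popcount=3 -> KEEP
r=53=110101 popcount=4 -> skip
r=54=110110 popcount=4 -> skip
r=55=110111 popcount=5 -> skip
r=56=111000 popcount=3 -> KEEP
r=57=111001 popcount=4 -> skip
r=58=111010 popcount=4 -> skip
r=59=111011 popcount=5 -> skip
r=60=111100 popcount=4 -> skip
r=61=111101 popcount=5 -> skip
r=62=111110 popcount=5 -> skip
r=63=111111 popcount=6 -> skip
r=64=1000000 popcount=1 -> skip
r=65=1000001 popcount=2 -> skip
r=66=1000010 popcount=2 -> skip
r=67=1000011 popcount=3 -> KEEP
r=68=1000100 popcount=2 -> skip
r=69=1000101 popcount=3 -> KEEP
r=70=1000110 popcount=3 -> KEEP
r=71=1000111 popcount=4 -> skip
r=72=1001000 popcount=2 -> skip
r=73=1001001 popcount=3 -> KEEP
Kept rows: 44 49 50 52 56 67 69 70 73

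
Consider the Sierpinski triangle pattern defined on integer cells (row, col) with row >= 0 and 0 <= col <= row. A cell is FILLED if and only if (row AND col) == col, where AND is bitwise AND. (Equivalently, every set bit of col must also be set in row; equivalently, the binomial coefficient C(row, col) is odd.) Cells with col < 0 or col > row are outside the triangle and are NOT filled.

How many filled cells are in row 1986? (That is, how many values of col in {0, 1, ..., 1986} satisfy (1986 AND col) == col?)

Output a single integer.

Answer: 64

Derivation:
1986 in binary = 11111000010
popcount(1986) = number of 1-bits in 11111000010 = 6
A col c satisfies (1986 AND c) == c iff every set bit of c is also set in 1986; each of the 6 set bits of 1986 can independently be on or off in c.
count = 2^6 = 64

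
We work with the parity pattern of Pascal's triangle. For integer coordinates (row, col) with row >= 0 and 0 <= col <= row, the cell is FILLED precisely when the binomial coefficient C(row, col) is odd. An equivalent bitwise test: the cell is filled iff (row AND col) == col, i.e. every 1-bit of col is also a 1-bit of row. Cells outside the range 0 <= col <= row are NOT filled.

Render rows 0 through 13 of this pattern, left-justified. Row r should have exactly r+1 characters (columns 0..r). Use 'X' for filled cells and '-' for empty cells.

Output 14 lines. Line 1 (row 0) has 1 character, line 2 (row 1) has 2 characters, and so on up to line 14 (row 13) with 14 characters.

Answer: X
XX
X-X
XXXX
X---X
XX--XX
X-X-X-X
XXXXXXXX
X-------X
XX------XX
X-X-----X-X
XXXX----XXXX
X---X---X---X
XX--XX--XX--XX

Derivation:
r0=0: X
r1=1: XX
r2=10: X-X
r3=11: XXXX
r4=100: X---X
r5=101: XX--XX
r6=110: X-X-X-X
r7=111: XXXXXXXX
r8=1000: X-------X
r9=1001: XX------XX
r10=1010: X-X-----X-X
r11=1011: XXXX----XXXX
r12=1100: X---X---X---X
r13=1101: XX--XX--XX--XX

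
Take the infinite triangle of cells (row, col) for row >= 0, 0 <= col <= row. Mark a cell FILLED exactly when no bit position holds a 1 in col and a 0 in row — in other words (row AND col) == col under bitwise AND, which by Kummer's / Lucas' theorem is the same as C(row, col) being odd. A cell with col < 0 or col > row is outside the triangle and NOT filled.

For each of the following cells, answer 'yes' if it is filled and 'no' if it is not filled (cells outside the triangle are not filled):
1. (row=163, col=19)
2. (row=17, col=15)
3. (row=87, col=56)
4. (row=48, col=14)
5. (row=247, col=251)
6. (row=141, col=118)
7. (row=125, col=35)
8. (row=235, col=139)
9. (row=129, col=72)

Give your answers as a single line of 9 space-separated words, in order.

(163,19): row=0b10100011, col=0b10011, row AND col = 0b11 = 3; 3 != 19 -> empty
(17,15): row=0b10001, col=0b1111, row AND col = 0b1 = 1; 1 != 15 -> empty
(87,56): row=0b1010111, col=0b111000, row AND col = 0b10000 = 16; 16 != 56 -> empty
(48,14): row=0b110000, col=0b1110, row AND col = 0b0 = 0; 0 != 14 -> empty
(247,251): col outside [0, 247] -> not filled
(141,118): row=0b10001101, col=0b1110110, row AND col = 0b100 = 4; 4 != 118 -> empty
(125,35): row=0b1111101, col=0b100011, row AND col = 0b100001 = 33; 33 != 35 -> empty
(235,139): row=0b11101011, col=0b10001011, row AND col = 0b10001011 = 139; 139 == 139 -> filled
(129,72): row=0b10000001, col=0b1001000, row AND col = 0b0 = 0; 0 != 72 -> empty

Answer: no no no no no no no yes no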